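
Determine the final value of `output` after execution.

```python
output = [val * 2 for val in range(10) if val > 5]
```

Let's trace through this code step by step.

Initialize: output = [val * 2 for val in range(10) if val > 5]

After execution: output = [12, 14, 16, 18]
[12, 14, 16, 18]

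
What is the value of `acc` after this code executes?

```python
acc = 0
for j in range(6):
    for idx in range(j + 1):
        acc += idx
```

Let's trace through this code step by step.

Initialize: acc = 0
Entering loop: for j in range(6):

After execution: acc = 35
35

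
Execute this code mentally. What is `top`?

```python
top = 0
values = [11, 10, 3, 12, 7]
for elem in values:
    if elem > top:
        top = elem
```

Let's trace through this code step by step.

Initialize: top = 0
Initialize: values = [11, 10, 3, 12, 7]
Entering loop: for elem in values:

After execution: top = 12
12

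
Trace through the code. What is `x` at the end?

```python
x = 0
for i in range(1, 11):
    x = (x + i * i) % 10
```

Let's trace through this code step by step.

Initialize: x = 0
Entering loop: for i in range(1, 11):

After execution: x = 5
5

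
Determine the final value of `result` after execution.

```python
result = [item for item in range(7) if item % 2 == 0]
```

Let's trace through this code step by step.

Initialize: result = [item for item in range(7) if item % 2 == 0]

After execution: result = [0, 2, 4, 6]
[0, 2, 4, 6]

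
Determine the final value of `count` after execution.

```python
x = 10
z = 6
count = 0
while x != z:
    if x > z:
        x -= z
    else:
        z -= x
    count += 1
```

Let's trace through this code step by step.

Initialize: x = 10
Initialize: z = 6
Initialize: count = 0
Entering loop: while x != z:

After execution: count = 3
3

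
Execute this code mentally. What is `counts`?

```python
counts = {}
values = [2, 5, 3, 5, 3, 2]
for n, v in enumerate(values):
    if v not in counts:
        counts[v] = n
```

Let's trace through this code step by step.

Initialize: counts = {}
Initialize: values = [2, 5, 3, 5, 3, 2]
Entering loop: for n, v in enumerate(values):

After execution: counts = {2: 0, 5: 1, 3: 2}
{2: 0, 5: 1, 3: 2}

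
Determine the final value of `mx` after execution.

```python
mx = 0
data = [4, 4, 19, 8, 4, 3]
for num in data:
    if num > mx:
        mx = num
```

Let's trace through this code step by step.

Initialize: mx = 0
Initialize: data = [4, 4, 19, 8, 4, 3]
Entering loop: for num in data:

After execution: mx = 19
19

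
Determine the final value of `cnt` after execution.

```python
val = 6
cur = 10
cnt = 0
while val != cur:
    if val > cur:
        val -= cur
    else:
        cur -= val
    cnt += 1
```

Let's trace through this code step by step.

Initialize: val = 6
Initialize: cur = 10
Initialize: cnt = 0
Entering loop: while val != cur:

After execution: cnt = 3
3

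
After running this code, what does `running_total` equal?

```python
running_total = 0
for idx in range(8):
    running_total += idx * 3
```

Let's trace through this code step by step.

Initialize: running_total = 0
Entering loop: for idx in range(8):

After execution: running_total = 84
84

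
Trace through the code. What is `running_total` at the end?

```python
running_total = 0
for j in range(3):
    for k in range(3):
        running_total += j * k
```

Let's trace through this code step by step.

Initialize: running_total = 0
Entering loop: for j in range(3):

After execution: running_total = 9
9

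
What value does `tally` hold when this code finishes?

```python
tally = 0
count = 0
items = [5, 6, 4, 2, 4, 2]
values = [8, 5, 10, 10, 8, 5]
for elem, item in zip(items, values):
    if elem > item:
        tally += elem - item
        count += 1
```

Let's trace through this code step by step.

Initialize: tally = 0
Initialize: count = 0
Initialize: items = [5, 6, 4, 2, 4, 2]
Initialize: values = [8, 5, 10, 10, 8, 5]
Entering loop: for elem, item in zip(items, values):

After execution: tally = 1
1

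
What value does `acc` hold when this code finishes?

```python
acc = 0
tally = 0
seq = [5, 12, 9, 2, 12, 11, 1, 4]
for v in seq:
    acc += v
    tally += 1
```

Let's trace through this code step by step.

Initialize: acc = 0
Initialize: tally = 0
Initialize: seq = [5, 12, 9, 2, 12, 11, 1, 4]
Entering loop: for v in seq:

After execution: acc = 56
56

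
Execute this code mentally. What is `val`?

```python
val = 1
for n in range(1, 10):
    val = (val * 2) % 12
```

Let's trace through this code step by step.

Initialize: val = 1
Entering loop: for n in range(1, 10):

After execution: val = 8
8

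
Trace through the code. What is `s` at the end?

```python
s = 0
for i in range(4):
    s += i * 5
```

Let's trace through this code step by step.

Initialize: s = 0
Entering loop: for i in range(4):

After execution: s = 30
30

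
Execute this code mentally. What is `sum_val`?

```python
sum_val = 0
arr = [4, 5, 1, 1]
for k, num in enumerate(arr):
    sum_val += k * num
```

Let's trace through this code step by step.

Initialize: sum_val = 0
Initialize: arr = [4, 5, 1, 1]
Entering loop: for k, num in enumerate(arr):

After execution: sum_val = 10
10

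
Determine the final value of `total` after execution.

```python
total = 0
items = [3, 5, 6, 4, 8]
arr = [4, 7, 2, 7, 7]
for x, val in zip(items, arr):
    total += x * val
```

Let's trace through this code step by step.

Initialize: total = 0
Initialize: items = [3, 5, 6, 4, 8]
Initialize: arr = [4, 7, 2, 7, 7]
Entering loop: for x, val in zip(items, arr):

After execution: total = 143
143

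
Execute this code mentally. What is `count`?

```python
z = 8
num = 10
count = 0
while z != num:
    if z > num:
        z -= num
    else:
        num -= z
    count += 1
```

Let's trace through this code step by step.

Initialize: z = 8
Initialize: num = 10
Initialize: count = 0
Entering loop: while z != num:

After execution: count = 4
4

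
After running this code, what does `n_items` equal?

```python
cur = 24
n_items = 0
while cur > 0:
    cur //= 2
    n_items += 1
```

Let's trace through this code step by step.

Initialize: cur = 24
Initialize: n_items = 0
Entering loop: while cur > 0:

After execution: n_items = 5
5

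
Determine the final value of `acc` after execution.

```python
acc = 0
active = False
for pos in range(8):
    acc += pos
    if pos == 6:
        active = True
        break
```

Let's trace through this code step by step.

Initialize: acc = 0
Initialize: active = False
Entering loop: for pos in range(8):

After execution: acc = 21
21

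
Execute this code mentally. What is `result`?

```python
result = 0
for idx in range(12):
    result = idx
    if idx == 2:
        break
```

Let's trace through this code step by step.

Initialize: result = 0
Entering loop: for idx in range(12):

After execution: result = 2
2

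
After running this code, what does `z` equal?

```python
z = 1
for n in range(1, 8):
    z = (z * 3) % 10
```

Let's trace through this code step by step.

Initialize: z = 1
Entering loop: for n in range(1, 8):

After execution: z = 7
7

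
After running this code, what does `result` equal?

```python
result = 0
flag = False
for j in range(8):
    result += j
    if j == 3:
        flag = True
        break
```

Let's trace through this code step by step.

Initialize: result = 0
Initialize: flag = False
Entering loop: for j in range(8):

After execution: result = 6
6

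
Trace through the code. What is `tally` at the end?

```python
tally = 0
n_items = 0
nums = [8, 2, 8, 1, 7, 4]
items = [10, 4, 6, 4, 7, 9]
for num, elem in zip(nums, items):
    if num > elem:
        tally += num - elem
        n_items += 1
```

Let's trace through this code step by step.

Initialize: tally = 0
Initialize: n_items = 0
Initialize: nums = [8, 2, 8, 1, 7, 4]
Initialize: items = [10, 4, 6, 4, 7, 9]
Entering loop: for num, elem in zip(nums, items):

After execution: tally = 2
2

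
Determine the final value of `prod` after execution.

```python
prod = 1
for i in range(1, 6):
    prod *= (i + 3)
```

Let's trace through this code step by step.

Initialize: prod = 1
Entering loop: for i in range(1, 6):

After execution: prod = 6720
6720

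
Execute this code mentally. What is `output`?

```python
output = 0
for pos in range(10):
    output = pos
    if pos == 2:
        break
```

Let's trace through this code step by step.

Initialize: output = 0
Entering loop: for pos in range(10):

After execution: output = 2
2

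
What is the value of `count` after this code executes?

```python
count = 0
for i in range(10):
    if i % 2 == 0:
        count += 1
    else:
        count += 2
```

Let's trace through this code step by step.

Initialize: count = 0
Entering loop: for i in range(10):

After execution: count = 15
15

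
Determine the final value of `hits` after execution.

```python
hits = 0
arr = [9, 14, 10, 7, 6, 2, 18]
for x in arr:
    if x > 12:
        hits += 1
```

Let's trace through this code step by step.

Initialize: hits = 0
Initialize: arr = [9, 14, 10, 7, 6, 2, 18]
Entering loop: for x in arr:

After execution: hits = 2
2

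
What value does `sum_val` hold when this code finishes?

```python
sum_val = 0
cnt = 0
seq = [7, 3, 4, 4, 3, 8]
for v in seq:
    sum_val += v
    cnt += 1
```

Let's trace through this code step by step.

Initialize: sum_val = 0
Initialize: cnt = 0
Initialize: seq = [7, 3, 4, 4, 3, 8]
Entering loop: for v in seq:

After execution: sum_val = 29
29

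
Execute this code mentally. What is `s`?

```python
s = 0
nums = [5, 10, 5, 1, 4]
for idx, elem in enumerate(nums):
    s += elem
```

Let's trace through this code step by step.

Initialize: s = 0
Initialize: nums = [5, 10, 5, 1, 4]
Entering loop: for idx, elem in enumerate(nums):

After execution: s = 25
25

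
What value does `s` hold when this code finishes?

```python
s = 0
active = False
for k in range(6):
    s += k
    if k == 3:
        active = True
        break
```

Let's trace through this code step by step.

Initialize: s = 0
Initialize: active = False
Entering loop: for k in range(6):

After execution: s = 6
6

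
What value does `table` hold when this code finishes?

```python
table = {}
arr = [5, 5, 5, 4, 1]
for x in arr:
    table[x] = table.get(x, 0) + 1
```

Let's trace through this code step by step.

Initialize: table = {}
Initialize: arr = [5, 5, 5, 4, 1]
Entering loop: for x in arr:

After execution: table = {5: 3, 4: 1, 1: 1}
{5: 3, 4: 1, 1: 1}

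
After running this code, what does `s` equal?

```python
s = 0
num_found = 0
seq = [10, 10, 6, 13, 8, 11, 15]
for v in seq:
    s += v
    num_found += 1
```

Let's trace through this code step by step.

Initialize: s = 0
Initialize: num_found = 0
Initialize: seq = [10, 10, 6, 13, 8, 11, 15]
Entering loop: for v in seq:

After execution: s = 73
73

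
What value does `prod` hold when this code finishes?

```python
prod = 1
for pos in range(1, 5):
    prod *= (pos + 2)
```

Let's trace through this code step by step.

Initialize: prod = 1
Entering loop: for pos in range(1, 5):

After execution: prod = 360
360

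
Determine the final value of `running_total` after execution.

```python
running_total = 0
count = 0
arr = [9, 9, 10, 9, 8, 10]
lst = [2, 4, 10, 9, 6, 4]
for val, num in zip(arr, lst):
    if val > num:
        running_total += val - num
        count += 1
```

Let's trace through this code step by step.

Initialize: running_total = 0
Initialize: count = 0
Initialize: arr = [9, 9, 10, 9, 8, 10]
Initialize: lst = [2, 4, 10, 9, 6, 4]
Entering loop: for val, num in zip(arr, lst):

After execution: running_total = 20
20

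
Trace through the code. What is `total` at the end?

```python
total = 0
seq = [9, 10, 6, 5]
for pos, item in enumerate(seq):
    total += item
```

Let's trace through this code step by step.

Initialize: total = 0
Initialize: seq = [9, 10, 6, 5]
Entering loop: for pos, item in enumerate(seq):

After execution: total = 30
30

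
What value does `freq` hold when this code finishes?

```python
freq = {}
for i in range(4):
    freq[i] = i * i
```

Let's trace through this code step by step.

Initialize: freq = {}
Entering loop: for i in range(4):

After execution: freq = {0: 0, 1: 1, 2: 4, 3: 9}
{0: 0, 1: 1, 2: 4, 3: 9}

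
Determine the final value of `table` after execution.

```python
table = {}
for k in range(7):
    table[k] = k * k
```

Let's trace through this code step by step.

Initialize: table = {}
Entering loop: for k in range(7):

After execution: table = {0: 0, 1: 1, 2: 4, 3: 9, 4: 16, 5: 25, 6: 36}
{0: 0, 1: 1, 2: 4, 3: 9, 4: 16, 5: 25, 6: 36}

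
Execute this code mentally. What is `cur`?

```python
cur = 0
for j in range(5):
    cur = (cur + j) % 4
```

Let's trace through this code step by step.

Initialize: cur = 0
Entering loop: for j in range(5):

After execution: cur = 2
2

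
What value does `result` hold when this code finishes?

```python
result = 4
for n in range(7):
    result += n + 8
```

Let's trace through this code step by step.

Initialize: result = 4
Entering loop: for n in range(7):

After execution: result = 81
81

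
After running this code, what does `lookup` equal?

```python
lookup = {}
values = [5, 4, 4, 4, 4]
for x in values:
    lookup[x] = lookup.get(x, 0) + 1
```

Let's trace through this code step by step.

Initialize: lookup = {}
Initialize: values = [5, 4, 4, 4, 4]
Entering loop: for x in values:

After execution: lookup = {5: 1, 4: 4}
{5: 1, 4: 4}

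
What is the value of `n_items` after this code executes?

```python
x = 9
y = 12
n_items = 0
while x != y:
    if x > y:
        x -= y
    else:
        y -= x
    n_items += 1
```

Let's trace through this code step by step.

Initialize: x = 9
Initialize: y = 12
Initialize: n_items = 0
Entering loop: while x != y:

After execution: n_items = 3
3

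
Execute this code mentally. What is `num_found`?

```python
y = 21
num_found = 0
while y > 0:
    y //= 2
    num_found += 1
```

Let's trace through this code step by step.

Initialize: y = 21
Initialize: num_found = 0
Entering loop: while y > 0:

After execution: num_found = 5
5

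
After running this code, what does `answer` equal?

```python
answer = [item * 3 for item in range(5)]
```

Let's trace through this code step by step.

Initialize: answer = [item * 3 for item in range(5)]

After execution: answer = [0, 3, 6, 9, 12]
[0, 3, 6, 9, 12]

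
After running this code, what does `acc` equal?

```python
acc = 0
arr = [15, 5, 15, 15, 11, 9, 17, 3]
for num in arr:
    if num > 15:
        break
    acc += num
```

Let's trace through this code step by step.

Initialize: acc = 0
Initialize: arr = [15, 5, 15, 15, 11, 9, 17, 3]
Entering loop: for num in arr:

After execution: acc = 70
70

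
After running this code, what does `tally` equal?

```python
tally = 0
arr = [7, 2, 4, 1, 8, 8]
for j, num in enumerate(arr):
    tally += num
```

Let's trace through this code step by step.

Initialize: tally = 0
Initialize: arr = [7, 2, 4, 1, 8, 8]
Entering loop: for j, num in enumerate(arr):

After execution: tally = 30
30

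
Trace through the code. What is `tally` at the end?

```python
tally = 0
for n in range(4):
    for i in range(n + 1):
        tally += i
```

Let's trace through this code step by step.

Initialize: tally = 0
Entering loop: for n in range(4):

After execution: tally = 10
10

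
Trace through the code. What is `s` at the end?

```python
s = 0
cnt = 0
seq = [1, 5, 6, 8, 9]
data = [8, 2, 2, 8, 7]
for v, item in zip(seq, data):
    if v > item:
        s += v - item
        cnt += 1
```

Let's trace through this code step by step.

Initialize: s = 0
Initialize: cnt = 0
Initialize: seq = [1, 5, 6, 8, 9]
Initialize: data = [8, 2, 2, 8, 7]
Entering loop: for v, item in zip(seq, data):

After execution: s = 9
9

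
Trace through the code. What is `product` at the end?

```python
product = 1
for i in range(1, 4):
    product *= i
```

Let's trace through this code step by step.

Initialize: product = 1
Entering loop: for i in range(1, 4):

After execution: product = 6
6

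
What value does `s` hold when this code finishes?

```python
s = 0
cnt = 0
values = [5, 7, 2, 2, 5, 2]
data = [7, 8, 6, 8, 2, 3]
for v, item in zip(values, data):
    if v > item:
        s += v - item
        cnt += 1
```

Let's trace through this code step by step.

Initialize: s = 0
Initialize: cnt = 0
Initialize: values = [5, 7, 2, 2, 5, 2]
Initialize: data = [7, 8, 6, 8, 2, 3]
Entering loop: for v, item in zip(values, data):

After execution: s = 3
3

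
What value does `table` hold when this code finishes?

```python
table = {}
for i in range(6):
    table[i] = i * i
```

Let's trace through this code step by step.

Initialize: table = {}
Entering loop: for i in range(6):

After execution: table = {0: 0, 1: 1, 2: 4, 3: 9, 4: 16, 5: 25}
{0: 0, 1: 1, 2: 4, 3: 9, 4: 16, 5: 25}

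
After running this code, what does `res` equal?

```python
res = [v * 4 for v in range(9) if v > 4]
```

Let's trace through this code step by step.

Initialize: res = [v * 4 for v in range(9) if v > 4]

After execution: res = [20, 24, 28, 32]
[20, 24, 28, 32]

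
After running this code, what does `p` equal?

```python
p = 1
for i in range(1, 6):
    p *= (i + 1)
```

Let's trace through this code step by step.

Initialize: p = 1
Entering loop: for i in range(1, 6):

After execution: p = 720
720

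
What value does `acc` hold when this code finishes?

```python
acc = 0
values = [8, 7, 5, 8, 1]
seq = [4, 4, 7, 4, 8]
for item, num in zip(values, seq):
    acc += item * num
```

Let's trace through this code step by step.

Initialize: acc = 0
Initialize: values = [8, 7, 5, 8, 1]
Initialize: seq = [4, 4, 7, 4, 8]
Entering loop: for item, num in zip(values, seq):

After execution: acc = 135
135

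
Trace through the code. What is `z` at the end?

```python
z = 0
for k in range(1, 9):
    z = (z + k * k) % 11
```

Let's trace through this code step by step.

Initialize: z = 0
Entering loop: for k in range(1, 9):

After execution: z = 6
6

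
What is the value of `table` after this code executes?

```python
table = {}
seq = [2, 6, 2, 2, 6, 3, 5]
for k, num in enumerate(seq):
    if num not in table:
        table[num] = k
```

Let's trace through this code step by step.

Initialize: table = {}
Initialize: seq = [2, 6, 2, 2, 6, 3, 5]
Entering loop: for k, num in enumerate(seq):

After execution: table = {2: 0, 6: 1, 3: 5, 5: 6}
{2: 0, 6: 1, 3: 5, 5: 6}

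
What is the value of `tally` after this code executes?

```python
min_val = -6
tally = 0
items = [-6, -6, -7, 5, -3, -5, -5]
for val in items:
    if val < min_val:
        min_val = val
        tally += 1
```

Let's trace through this code step by step.

Initialize: min_val = -6
Initialize: tally = 0
Initialize: items = [-6, -6, -7, 5, -3, -5, -5]
Entering loop: for val in items:

After execution: tally = 1
1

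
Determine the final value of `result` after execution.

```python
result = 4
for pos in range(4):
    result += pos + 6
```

Let's trace through this code step by step.

Initialize: result = 4
Entering loop: for pos in range(4):

After execution: result = 34
34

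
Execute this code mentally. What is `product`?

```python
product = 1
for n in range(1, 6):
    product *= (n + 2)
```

Let's trace through this code step by step.

Initialize: product = 1
Entering loop: for n in range(1, 6):

After execution: product = 2520
2520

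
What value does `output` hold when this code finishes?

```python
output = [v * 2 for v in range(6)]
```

Let's trace through this code step by step.

Initialize: output = [v * 2 for v in range(6)]

After execution: output = [0, 2, 4, 6, 8, 10]
[0, 2, 4, 6, 8, 10]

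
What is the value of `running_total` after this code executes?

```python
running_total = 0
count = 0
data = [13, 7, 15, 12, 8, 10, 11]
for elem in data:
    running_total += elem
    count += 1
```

Let's trace through this code step by step.

Initialize: running_total = 0
Initialize: count = 0
Initialize: data = [13, 7, 15, 12, 8, 10, 11]
Entering loop: for elem in data:

After execution: running_total = 76
76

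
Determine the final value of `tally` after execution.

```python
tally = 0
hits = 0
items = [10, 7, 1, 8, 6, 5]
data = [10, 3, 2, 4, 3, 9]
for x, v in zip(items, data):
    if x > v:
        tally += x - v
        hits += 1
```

Let's trace through this code step by step.

Initialize: tally = 0
Initialize: hits = 0
Initialize: items = [10, 7, 1, 8, 6, 5]
Initialize: data = [10, 3, 2, 4, 3, 9]
Entering loop: for x, v in zip(items, data):

After execution: tally = 11
11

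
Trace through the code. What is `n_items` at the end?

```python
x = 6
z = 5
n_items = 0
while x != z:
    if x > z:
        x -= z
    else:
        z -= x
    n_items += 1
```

Let's trace through this code step by step.

Initialize: x = 6
Initialize: z = 5
Initialize: n_items = 0
Entering loop: while x != z:

After execution: n_items = 5
5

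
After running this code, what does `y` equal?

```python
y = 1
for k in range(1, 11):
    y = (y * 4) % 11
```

Let's trace through this code step by step.

Initialize: y = 1
Entering loop: for k in range(1, 11):

After execution: y = 1
1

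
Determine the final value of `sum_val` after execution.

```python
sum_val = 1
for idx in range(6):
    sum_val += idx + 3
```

Let's trace through this code step by step.

Initialize: sum_val = 1
Entering loop: for idx in range(6):

After execution: sum_val = 34
34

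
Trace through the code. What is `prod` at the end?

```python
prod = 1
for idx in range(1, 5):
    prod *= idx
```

Let's trace through this code step by step.

Initialize: prod = 1
Entering loop: for idx in range(1, 5):

After execution: prod = 24
24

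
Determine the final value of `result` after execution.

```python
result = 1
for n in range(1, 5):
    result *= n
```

Let's trace through this code step by step.

Initialize: result = 1
Entering loop: for n in range(1, 5):

After execution: result = 24
24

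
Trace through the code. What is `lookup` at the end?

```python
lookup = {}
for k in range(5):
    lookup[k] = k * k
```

Let's trace through this code step by step.

Initialize: lookup = {}
Entering loop: for k in range(5):

After execution: lookup = {0: 0, 1: 1, 2: 4, 3: 9, 4: 16}
{0: 0, 1: 1, 2: 4, 3: 9, 4: 16}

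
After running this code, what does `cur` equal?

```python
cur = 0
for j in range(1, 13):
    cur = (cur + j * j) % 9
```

Let's trace through this code step by step.

Initialize: cur = 0
Entering loop: for j in range(1, 13):

After execution: cur = 2
2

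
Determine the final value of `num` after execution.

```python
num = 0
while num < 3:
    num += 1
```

Let's trace through this code step by step.

Initialize: num = 0
Entering loop: while num < 3:

After execution: num = 3
3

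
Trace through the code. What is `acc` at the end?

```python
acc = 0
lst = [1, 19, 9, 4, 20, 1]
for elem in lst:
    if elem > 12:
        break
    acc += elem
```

Let's trace through this code step by step.

Initialize: acc = 0
Initialize: lst = [1, 19, 9, 4, 20, 1]
Entering loop: for elem in lst:

After execution: acc = 1
1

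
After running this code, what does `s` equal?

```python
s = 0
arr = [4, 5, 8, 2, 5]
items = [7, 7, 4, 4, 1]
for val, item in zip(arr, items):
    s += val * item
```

Let's trace through this code step by step.

Initialize: s = 0
Initialize: arr = [4, 5, 8, 2, 5]
Initialize: items = [7, 7, 4, 4, 1]
Entering loop: for val, item in zip(arr, items):

After execution: s = 108
108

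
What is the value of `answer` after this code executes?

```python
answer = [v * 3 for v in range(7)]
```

Let's trace through this code step by step.

Initialize: answer = [v * 3 for v in range(7)]

After execution: answer = [0, 3, 6, 9, 12, 15, 18]
[0, 3, 6, 9, 12, 15, 18]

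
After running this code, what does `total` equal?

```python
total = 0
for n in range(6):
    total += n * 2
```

Let's trace through this code step by step.

Initialize: total = 0
Entering loop: for n in range(6):

After execution: total = 30
30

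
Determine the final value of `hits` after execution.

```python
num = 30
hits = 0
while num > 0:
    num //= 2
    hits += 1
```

Let's trace through this code step by step.

Initialize: num = 30
Initialize: hits = 0
Entering loop: while num > 0:

After execution: hits = 5
5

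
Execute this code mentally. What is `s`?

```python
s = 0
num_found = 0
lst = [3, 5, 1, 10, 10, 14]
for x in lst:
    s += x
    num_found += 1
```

Let's trace through this code step by step.

Initialize: s = 0
Initialize: num_found = 0
Initialize: lst = [3, 5, 1, 10, 10, 14]
Entering loop: for x in lst:

After execution: s = 43
43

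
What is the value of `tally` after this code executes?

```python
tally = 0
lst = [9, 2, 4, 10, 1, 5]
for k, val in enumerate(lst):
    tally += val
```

Let's trace through this code step by step.

Initialize: tally = 0
Initialize: lst = [9, 2, 4, 10, 1, 5]
Entering loop: for k, val in enumerate(lst):

After execution: tally = 31
31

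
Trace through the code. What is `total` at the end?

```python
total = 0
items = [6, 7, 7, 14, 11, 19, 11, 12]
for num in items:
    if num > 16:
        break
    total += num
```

Let's trace through this code step by step.

Initialize: total = 0
Initialize: items = [6, 7, 7, 14, 11, 19, 11, 12]
Entering loop: for num in items:

After execution: total = 45
45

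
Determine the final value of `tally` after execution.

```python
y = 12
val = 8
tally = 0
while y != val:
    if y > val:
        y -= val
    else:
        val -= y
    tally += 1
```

Let's trace through this code step by step.

Initialize: y = 12
Initialize: val = 8
Initialize: tally = 0
Entering loop: while y != val:

After execution: tally = 2
2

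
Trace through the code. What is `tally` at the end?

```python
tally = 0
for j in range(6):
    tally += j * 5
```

Let's trace through this code step by step.

Initialize: tally = 0
Entering loop: for j in range(6):

After execution: tally = 75
75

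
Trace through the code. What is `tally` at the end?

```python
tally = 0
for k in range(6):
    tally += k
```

Let's trace through this code step by step.

Initialize: tally = 0
Entering loop: for k in range(6):

After execution: tally = 15
15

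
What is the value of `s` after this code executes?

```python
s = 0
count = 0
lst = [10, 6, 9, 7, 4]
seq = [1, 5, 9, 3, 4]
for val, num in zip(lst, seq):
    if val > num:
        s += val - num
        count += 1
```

Let's trace through this code step by step.

Initialize: s = 0
Initialize: count = 0
Initialize: lst = [10, 6, 9, 7, 4]
Initialize: seq = [1, 5, 9, 3, 4]
Entering loop: for val, num in zip(lst, seq):

After execution: s = 14
14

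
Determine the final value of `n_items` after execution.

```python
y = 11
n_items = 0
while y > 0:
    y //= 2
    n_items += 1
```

Let's trace through this code step by step.

Initialize: y = 11
Initialize: n_items = 0
Entering loop: while y > 0:

After execution: n_items = 4
4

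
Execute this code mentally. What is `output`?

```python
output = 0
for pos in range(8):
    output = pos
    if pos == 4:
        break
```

Let's trace through this code step by step.

Initialize: output = 0
Entering loop: for pos in range(8):

After execution: output = 4
4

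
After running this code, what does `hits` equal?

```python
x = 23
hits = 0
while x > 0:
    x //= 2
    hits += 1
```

Let's trace through this code step by step.

Initialize: x = 23
Initialize: hits = 0
Entering loop: while x > 0:

After execution: hits = 5
5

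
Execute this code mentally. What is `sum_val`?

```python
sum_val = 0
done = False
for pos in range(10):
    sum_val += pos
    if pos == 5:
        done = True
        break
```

Let's trace through this code step by step.

Initialize: sum_val = 0
Initialize: done = False
Entering loop: for pos in range(10):

After execution: sum_val = 15
15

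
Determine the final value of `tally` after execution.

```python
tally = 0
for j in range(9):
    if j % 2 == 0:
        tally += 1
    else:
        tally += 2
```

Let's trace through this code step by step.

Initialize: tally = 0
Entering loop: for j in range(9):

After execution: tally = 13
13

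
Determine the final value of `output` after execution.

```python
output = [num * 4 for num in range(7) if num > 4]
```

Let's trace through this code step by step.

Initialize: output = [num * 4 for num in range(7) if num > 4]

After execution: output = [20, 24]
[20, 24]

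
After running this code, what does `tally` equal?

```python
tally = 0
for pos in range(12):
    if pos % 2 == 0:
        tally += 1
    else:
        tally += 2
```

Let's trace through this code step by step.

Initialize: tally = 0
Entering loop: for pos in range(12):

After execution: tally = 18
18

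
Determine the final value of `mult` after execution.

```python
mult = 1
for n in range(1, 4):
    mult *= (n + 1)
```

Let's trace through this code step by step.

Initialize: mult = 1
Entering loop: for n in range(1, 4):

After execution: mult = 24
24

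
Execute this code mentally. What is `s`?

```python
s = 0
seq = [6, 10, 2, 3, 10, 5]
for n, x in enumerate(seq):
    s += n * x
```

Let's trace through this code step by step.

Initialize: s = 0
Initialize: seq = [6, 10, 2, 3, 10, 5]
Entering loop: for n, x in enumerate(seq):

After execution: s = 88
88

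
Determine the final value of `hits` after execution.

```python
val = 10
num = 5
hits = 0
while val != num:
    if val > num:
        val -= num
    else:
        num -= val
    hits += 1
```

Let's trace through this code step by step.

Initialize: val = 10
Initialize: num = 5
Initialize: hits = 0
Entering loop: while val != num:

After execution: hits = 1
1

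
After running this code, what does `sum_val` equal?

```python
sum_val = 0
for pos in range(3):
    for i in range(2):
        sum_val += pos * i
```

Let's trace through this code step by step.

Initialize: sum_val = 0
Entering loop: for pos in range(3):

After execution: sum_val = 3
3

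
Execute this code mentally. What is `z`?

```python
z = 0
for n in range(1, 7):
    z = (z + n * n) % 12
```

Let's trace through this code step by step.

Initialize: z = 0
Entering loop: for n in range(1, 7):

After execution: z = 7
7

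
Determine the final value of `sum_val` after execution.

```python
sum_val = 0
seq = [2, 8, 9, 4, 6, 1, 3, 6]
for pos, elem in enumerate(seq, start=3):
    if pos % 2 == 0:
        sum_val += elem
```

Let's trace through this code step by step.

Initialize: sum_val = 0
Initialize: seq = [2, 8, 9, 4, 6, 1, 3, 6]
Entering loop: for pos, elem in enumerate(seq, start=3):

After execution: sum_val = 19
19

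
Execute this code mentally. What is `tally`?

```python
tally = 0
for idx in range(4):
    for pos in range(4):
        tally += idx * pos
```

Let's trace through this code step by step.

Initialize: tally = 0
Entering loop: for idx in range(4):

After execution: tally = 36
36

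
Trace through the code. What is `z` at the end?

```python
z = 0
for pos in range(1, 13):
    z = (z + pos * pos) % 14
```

Let's trace through this code step by step.

Initialize: z = 0
Entering loop: for pos in range(1, 13):

After execution: z = 6
6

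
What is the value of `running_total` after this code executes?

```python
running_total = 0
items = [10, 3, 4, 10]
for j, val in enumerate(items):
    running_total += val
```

Let's trace through this code step by step.

Initialize: running_total = 0
Initialize: items = [10, 3, 4, 10]
Entering loop: for j, val in enumerate(items):

After execution: running_total = 27
27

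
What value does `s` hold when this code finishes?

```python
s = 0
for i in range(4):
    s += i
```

Let's trace through this code step by step.

Initialize: s = 0
Entering loop: for i in range(4):

After execution: s = 6
6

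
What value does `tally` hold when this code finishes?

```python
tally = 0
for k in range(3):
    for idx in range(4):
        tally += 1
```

Let's trace through this code step by step.

Initialize: tally = 0
Entering loop: for k in range(3):

After execution: tally = 12
12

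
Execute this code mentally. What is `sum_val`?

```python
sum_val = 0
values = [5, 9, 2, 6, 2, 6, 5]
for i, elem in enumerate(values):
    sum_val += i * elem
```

Let's trace through this code step by step.

Initialize: sum_val = 0
Initialize: values = [5, 9, 2, 6, 2, 6, 5]
Entering loop: for i, elem in enumerate(values):

After execution: sum_val = 99
99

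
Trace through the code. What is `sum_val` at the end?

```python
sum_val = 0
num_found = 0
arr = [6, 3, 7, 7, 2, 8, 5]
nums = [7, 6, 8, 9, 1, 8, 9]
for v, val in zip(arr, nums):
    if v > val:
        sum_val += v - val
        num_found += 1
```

Let's trace through this code step by step.

Initialize: sum_val = 0
Initialize: num_found = 0
Initialize: arr = [6, 3, 7, 7, 2, 8, 5]
Initialize: nums = [7, 6, 8, 9, 1, 8, 9]
Entering loop: for v, val in zip(arr, nums):

After execution: sum_val = 1
1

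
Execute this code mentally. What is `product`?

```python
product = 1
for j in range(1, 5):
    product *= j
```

Let's trace through this code step by step.

Initialize: product = 1
Entering loop: for j in range(1, 5):

After execution: product = 24
24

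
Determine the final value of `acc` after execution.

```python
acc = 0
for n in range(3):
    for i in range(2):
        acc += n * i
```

Let's trace through this code step by step.

Initialize: acc = 0
Entering loop: for n in range(3):

After execution: acc = 3
3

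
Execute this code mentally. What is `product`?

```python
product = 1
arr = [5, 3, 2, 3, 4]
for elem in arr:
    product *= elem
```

Let's trace through this code step by step.

Initialize: product = 1
Initialize: arr = [5, 3, 2, 3, 4]
Entering loop: for elem in arr:

After execution: product = 360
360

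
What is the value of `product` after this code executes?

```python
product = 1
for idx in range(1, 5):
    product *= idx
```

Let's trace through this code step by step.

Initialize: product = 1
Entering loop: for idx in range(1, 5):

After execution: product = 24
24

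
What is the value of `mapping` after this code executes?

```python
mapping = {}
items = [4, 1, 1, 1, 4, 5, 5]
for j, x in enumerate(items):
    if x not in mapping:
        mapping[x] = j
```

Let's trace through this code step by step.

Initialize: mapping = {}
Initialize: items = [4, 1, 1, 1, 4, 5, 5]
Entering loop: for j, x in enumerate(items):

After execution: mapping = {4: 0, 1: 1, 5: 5}
{4: 0, 1: 1, 5: 5}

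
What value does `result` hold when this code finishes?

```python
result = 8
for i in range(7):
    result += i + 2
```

Let's trace through this code step by step.

Initialize: result = 8
Entering loop: for i in range(7):

After execution: result = 43
43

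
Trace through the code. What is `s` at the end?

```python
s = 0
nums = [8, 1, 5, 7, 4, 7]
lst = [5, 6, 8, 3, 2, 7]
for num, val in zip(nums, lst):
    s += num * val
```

Let's trace through this code step by step.

Initialize: s = 0
Initialize: nums = [8, 1, 5, 7, 4, 7]
Initialize: lst = [5, 6, 8, 3, 2, 7]
Entering loop: for num, val in zip(nums, lst):

After execution: s = 164
164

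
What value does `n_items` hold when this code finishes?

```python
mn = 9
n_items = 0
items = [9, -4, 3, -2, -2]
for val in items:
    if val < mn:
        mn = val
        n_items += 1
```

Let's trace through this code step by step.

Initialize: mn = 9
Initialize: n_items = 0
Initialize: items = [9, -4, 3, -2, -2]
Entering loop: for val in items:

After execution: n_items = 1
1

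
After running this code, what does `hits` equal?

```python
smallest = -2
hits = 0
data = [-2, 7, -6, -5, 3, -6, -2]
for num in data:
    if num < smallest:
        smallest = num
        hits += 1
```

Let's trace through this code step by step.

Initialize: smallest = -2
Initialize: hits = 0
Initialize: data = [-2, 7, -6, -5, 3, -6, -2]
Entering loop: for num in data:

After execution: hits = 1
1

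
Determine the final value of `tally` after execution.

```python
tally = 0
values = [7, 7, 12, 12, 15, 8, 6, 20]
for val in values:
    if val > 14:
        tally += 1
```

Let's trace through this code step by step.

Initialize: tally = 0
Initialize: values = [7, 7, 12, 12, 15, 8, 6, 20]
Entering loop: for val in values:

After execution: tally = 2
2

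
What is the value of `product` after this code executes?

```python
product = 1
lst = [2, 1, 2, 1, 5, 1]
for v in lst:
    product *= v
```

Let's trace through this code step by step.

Initialize: product = 1
Initialize: lst = [2, 1, 2, 1, 5, 1]
Entering loop: for v in lst:

After execution: product = 20
20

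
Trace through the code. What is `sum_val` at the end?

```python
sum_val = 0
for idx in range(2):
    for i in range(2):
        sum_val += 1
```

Let's trace through this code step by step.

Initialize: sum_val = 0
Entering loop: for idx in range(2):

After execution: sum_val = 4
4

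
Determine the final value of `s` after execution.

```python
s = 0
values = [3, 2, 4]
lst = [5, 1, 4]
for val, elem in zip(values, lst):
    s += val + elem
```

Let's trace through this code step by step.

Initialize: s = 0
Initialize: values = [3, 2, 4]
Initialize: lst = [5, 1, 4]
Entering loop: for val, elem in zip(values, lst):

After execution: s = 19
19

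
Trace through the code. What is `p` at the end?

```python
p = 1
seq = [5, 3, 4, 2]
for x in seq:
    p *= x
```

Let's trace through this code step by step.

Initialize: p = 1
Initialize: seq = [5, 3, 4, 2]
Entering loop: for x in seq:

After execution: p = 120
120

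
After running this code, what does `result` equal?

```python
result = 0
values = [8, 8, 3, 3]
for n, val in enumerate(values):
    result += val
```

Let's trace through this code step by step.

Initialize: result = 0
Initialize: values = [8, 8, 3, 3]
Entering loop: for n, val in enumerate(values):

After execution: result = 22
22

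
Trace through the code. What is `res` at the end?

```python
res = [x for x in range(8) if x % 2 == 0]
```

Let's trace through this code step by step.

Initialize: res = [x for x in range(8) if x % 2 == 0]

After execution: res = [0, 2, 4, 6]
[0, 2, 4, 6]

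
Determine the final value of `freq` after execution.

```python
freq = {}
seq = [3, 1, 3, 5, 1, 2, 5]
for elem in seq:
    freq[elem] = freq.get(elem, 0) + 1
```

Let's trace through this code step by step.

Initialize: freq = {}
Initialize: seq = [3, 1, 3, 5, 1, 2, 5]
Entering loop: for elem in seq:

After execution: freq = {3: 2, 1: 2, 5: 2, 2: 1}
{3: 2, 1: 2, 5: 2, 2: 1}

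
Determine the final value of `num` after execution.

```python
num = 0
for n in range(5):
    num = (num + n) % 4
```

Let's trace through this code step by step.

Initialize: num = 0
Entering loop: for n in range(5):

After execution: num = 2
2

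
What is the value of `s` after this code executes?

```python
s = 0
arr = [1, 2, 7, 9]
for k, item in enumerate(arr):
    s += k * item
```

Let's trace through this code step by step.

Initialize: s = 0
Initialize: arr = [1, 2, 7, 9]
Entering loop: for k, item in enumerate(arr):

After execution: s = 43
43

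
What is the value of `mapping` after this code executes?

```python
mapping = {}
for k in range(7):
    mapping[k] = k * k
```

Let's trace through this code step by step.

Initialize: mapping = {}
Entering loop: for k in range(7):

After execution: mapping = {0: 0, 1: 1, 2: 4, 3: 9, 4: 16, 5: 25, 6: 36}
{0: 0, 1: 1, 2: 4, 3: 9, 4: 16, 5: 25, 6: 36}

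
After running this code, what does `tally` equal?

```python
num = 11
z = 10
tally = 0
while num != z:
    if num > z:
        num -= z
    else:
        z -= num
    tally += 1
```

Let's trace through this code step by step.

Initialize: num = 11
Initialize: z = 10
Initialize: tally = 0
Entering loop: while num != z:

After execution: tally = 10
10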